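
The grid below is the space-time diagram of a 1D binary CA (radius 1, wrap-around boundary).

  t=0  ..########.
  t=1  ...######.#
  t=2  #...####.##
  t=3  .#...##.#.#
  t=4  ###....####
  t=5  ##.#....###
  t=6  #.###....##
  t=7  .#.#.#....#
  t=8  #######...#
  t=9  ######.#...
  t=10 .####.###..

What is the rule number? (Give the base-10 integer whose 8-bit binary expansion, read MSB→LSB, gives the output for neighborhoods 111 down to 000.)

  [7] ### => #  t=0,i=3
  [6] ##. => .  t=0,i=9
  [5] #.# => #  t=1,i=9
  [4] #.. => #  t=0,i=10
  [3] .## => .  t=0,i=2
  [2] .#. => #  t=1,i=10
  [1] ..# => .  t=0,i=1
  [0] ... => .  t=0,i=0
  bits 10110100 = 180

180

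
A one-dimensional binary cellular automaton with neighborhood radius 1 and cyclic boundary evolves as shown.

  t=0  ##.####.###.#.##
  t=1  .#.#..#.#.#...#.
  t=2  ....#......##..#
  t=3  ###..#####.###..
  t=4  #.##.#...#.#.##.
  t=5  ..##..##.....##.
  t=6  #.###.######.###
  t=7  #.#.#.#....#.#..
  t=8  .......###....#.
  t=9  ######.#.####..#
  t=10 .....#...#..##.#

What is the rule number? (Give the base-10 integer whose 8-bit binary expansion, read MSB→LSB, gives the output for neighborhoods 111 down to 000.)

89

  ### -> .   bit 7 = 0  t=0,i=0
  ##. -> #   bit 6 = 1  t=0,i=1
  #.# -> .   bit 5 = 0  t=0,i=2
  #.. -> #   bit 4 = 1  t=1,i=4
  .## -> #   bit 3 = 1  t=0,i=3
  .#. -> .   bit 2 = 0  t=0,i=12
  ..# -> .   bit 1 = 0  t=1,i=0
  ... -> #   bit 0 = 1  t=1,i=12
  bits 01011001 = 89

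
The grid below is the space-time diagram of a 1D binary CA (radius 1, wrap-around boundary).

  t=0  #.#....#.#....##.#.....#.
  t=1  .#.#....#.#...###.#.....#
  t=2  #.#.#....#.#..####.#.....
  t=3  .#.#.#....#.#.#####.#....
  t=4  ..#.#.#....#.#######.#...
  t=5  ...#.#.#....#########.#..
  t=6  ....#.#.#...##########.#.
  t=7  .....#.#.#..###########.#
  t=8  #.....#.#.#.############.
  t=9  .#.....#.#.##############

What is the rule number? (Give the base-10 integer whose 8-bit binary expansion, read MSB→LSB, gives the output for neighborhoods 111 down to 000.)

248

  [7] ### => #  t=1,i=15
  [6] ##. => #  t=0,i=15
  [5] #.# => #  t=0,i=1
  [4] #.. => #  t=0,i=3
  [3] .## => #  t=0,i=14
  [2] .#. => .  t=0,i=0
  [1] ..# => .  t=0,i=6
  [0] ... => .  t=0,i=4
  bits 11111000 = 248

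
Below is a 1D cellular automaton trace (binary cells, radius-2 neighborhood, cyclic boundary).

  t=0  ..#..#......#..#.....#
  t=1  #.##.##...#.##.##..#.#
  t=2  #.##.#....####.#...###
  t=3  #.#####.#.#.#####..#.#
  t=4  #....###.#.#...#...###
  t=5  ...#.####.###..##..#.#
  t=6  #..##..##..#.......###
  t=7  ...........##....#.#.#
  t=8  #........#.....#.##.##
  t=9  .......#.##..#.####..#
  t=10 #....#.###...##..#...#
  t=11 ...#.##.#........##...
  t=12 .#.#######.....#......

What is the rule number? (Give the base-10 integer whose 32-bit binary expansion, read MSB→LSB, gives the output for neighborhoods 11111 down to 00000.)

1682993074

  [31] ##### => .  t=3,i=4
  [30] ####. => #  t=2,i=12
  [29] ###.# => #  t=2,i=0
  [28] ###.. => .  t=3,i=16
  [27] ##.## => .  t=1,i=1
  [26] ##.#. => #  t=2,i=4
  [25] ##..# => .  t=1,i=17
  [24] ##... => .  t=1,i=7
  [23] #.### => .  t=3,i=2
  [22] #.##. => #  t=1,i=2
  [21] #.#.# => .  t=3,i=8
  [20] #.#.. => #  t=2,i=5
  [19] #..## => .  t=5,i=14
  [18] #..#. => .  t=0,i=1
  [17] #...# => .  t=1,i=8
  [16] #.... => .  t=0,i=7
  [15] .#### => .  t=2,i=11
  [14] .###. => #  t=4,i=6
  [13] .##.# => #  t=1,i=0
  [12] .##.. => .  t=1,i=6
  [11] .#.## => #  t=1,i=11
  [10] .#.#. => #  t=3,i=9
  [9] .#..# => #  t=0,i=0
  [8] .#... => #  t=0,i=6
  [7] ..### => #  t=2,i=10
  [6] ..##. => .  t=5,i=15
  [5] ..#.# => #  t=1,i=10
  [4] ..#.. => #  t=0,i=2
  [3] ...## => .  t=2,i=9
  [2] ...#. => .  t=0,i=11
  [1] ....# => #  t=0,i=10
  [0] ..... => .  t=0,i=8
  bits 01100100010100000110111110110010 = 1682993074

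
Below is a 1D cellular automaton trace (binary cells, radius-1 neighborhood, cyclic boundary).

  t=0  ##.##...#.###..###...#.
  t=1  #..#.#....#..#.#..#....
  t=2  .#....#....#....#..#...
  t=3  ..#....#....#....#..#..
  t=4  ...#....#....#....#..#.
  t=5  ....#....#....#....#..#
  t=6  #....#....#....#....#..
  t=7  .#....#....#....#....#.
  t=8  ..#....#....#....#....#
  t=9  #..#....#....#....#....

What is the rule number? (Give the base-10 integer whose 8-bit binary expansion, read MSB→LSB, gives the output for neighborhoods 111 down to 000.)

  ### -> .   bit 7 = 0  t=0,i=11
  ##. -> .   bit 6 = 0  t=0,i=1
  #.# -> .   bit 5 = 0  t=0,i=2
  #.. -> #   bit 4 = 1  t=0,i=5
  .## -> #   bit 3 = 1  t=0,i=0
  .#. -> .   bit 2 = 0  t=0,i=8
  ..# -> .   bit 1 = 0  t=0,i=7
  ... -> .   bit 0 = 0  t=0,i=6
  bits 00011000 = 24

24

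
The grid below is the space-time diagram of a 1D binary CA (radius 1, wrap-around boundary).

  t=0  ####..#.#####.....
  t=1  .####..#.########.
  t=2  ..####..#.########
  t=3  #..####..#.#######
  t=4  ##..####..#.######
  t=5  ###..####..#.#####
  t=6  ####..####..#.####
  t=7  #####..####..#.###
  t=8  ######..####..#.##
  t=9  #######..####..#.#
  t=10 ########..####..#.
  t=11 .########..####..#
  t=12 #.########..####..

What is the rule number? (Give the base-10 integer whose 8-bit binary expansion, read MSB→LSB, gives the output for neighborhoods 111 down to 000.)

  ### -> #   bit 7 = 1  t=0,i=1
  ##. -> #   bit 6 = 1  t=0,i=3
  #.# -> #   bit 5 = 1  t=0,i=7
  #.. -> #   bit 4 = 1  t=0,i=4
  .## -> .   bit 3 = 0  t=0,i=0
  .#. -> .   bit 2 = 0  t=0,i=6
  ..# -> .   bit 1 = 0  t=0,i=5
  ... -> #   bit 0 = 1  t=0,i=14
  bits 11110001 = 241

241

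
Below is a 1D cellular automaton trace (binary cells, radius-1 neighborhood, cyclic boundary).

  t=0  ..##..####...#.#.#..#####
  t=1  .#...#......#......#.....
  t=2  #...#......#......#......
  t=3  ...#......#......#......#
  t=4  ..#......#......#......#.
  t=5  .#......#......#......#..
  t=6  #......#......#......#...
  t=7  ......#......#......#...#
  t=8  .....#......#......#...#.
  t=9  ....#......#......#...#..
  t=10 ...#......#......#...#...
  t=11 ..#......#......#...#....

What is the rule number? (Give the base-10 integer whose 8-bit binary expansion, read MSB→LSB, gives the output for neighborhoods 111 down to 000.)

  nb ###: next=.  (t=0,i=7, bit7=0)
  nb ##.: next=.  (t=0,i=3, bit6=0)
  nb #.#: next=.  (t=0,i=14, bit5=0)
  nb #..: next=.  (t=0,i=0, bit4=0)
  nb .##: next=.  (t=0,i=2, bit3=0)
  nb .#.: next=.  (t=0,i=13, bit2=0)
  nb ..#: next=#  (t=0,i=1, bit1=1)
  nb ...: next=.  (t=0,i=11, bit0=0)
  bits 00000010 = 2

2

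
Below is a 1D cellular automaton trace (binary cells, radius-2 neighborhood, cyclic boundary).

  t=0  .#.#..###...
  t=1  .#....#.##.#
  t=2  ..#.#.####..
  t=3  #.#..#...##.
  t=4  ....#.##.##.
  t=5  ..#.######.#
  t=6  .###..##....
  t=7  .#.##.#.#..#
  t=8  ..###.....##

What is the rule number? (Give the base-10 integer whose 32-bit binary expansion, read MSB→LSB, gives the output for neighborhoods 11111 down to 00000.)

2605066722

  [31] ##### => #  t=5,i=6
  [30] ####. => .  t=2,i=8
  [29] ###.# => .  t=5,i=9
  [28] ###.. => #  t=0,i=8
  [27] ##.## => #  t=4,i=8
  [26] ##.#. => .  t=1,i=10
  [25] ##..# => #  t=6,i=4
  [24] ##... => #  t=0,i=9
  [23] #.### => .  t=2,i=6
  [22] #.##. => #  t=1,i=8
  [21] #.#.# => .  t=1,i=11
  [20] #.#.. => .  t=0,i=3
  [19] #..## => .  t=0,i=5
  [18] #..#. => #  t=3,i=4
  [17] #...# => #  t=3,i=7
  [16] #.... => .  t=0,i=10
  [15] .#### => .  t=2,i=7
  [14] .###. => .  t=0,i=7
  [13] .##.# => #  t=1,i=9
  [12] .##.. => .  t=4,i=10
  [11] .#.## => #  t=1,i=7
  [10] .#.#. => .  t=0,i=2
  [9] .#..# => .  t=0,i=4
  [8] .#... => #  t=1,i=2
  [7] ..### => #  t=0,i=6
  [6] ..##. => #  t=3,i=9
  [5] ..#.# => #  t=0,i=1
  [4] ..#.. => .  t=3,i=5
  [3] ...## => .  t=3,i=8
  [2] ...#. => .  t=0,i=0
  [1] ....# => #  t=0,i=11
  [0] ..... => .  t=4,i=1
  bits 10011011010001100010100111100010 = 2605066722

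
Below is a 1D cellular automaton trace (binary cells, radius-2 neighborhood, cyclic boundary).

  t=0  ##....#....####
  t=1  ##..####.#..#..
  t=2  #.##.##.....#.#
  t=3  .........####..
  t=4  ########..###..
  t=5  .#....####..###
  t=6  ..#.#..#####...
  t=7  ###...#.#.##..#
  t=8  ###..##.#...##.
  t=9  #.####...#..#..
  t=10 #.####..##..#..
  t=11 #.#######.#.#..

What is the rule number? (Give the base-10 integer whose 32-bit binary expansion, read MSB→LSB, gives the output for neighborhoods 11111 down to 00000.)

1386774903

  nb #####: next=.  (t=0,i=13, bit31=0)
  nb ####.: next=#  (t=0,i=0, bit30=1)
  nb ###.#: next=.  (t=1,i=7, bit29=0)
  nb ###..: next=#  (t=0,i=1, bit28=1)
  nb ##.##: next=.  (t=2,i=1, bit27=0)
  nb ##.#.: next=.  (t=1,i=8, bit26=0)
  nb ##..#: next=#  (t=1,i=2, bit25=1)
  nb ##...: next=.  (t=0,i=2, bit24=0)
  nb #.###: next=#  (t=8,i=0, bit23=1)
  nb #.##.: next=.  (t=2,i=2, bit22=0)
  nb #.#.#: next=#  (t=7,i=8, bit21=1)
  nb #.#..: next=.  (t=1,i=9, bit20=0)
  nb #..##: next=#  (t=1,i=3, bit19=1)
  nb #..#.: next=.  (t=1,i=11, bit18=0)
  nb #...#: next=.  (t=7,i=4, bit17=0)
  nb #....: next=.  (t=0,i=3, bit16=0)
  nb .####: next=#  (t=0,i=12, bit15=1)
  nb .###.: next=.  (t=4,i=11, bit14=0)
  nb .##.#: next=.  (t=2,i=0, bit13=0)
  nb .##..: next=.  (t=1,i=1, bit12=0)
  nb .#.##: next=.  (t=2,i=13, bit11=0)
  nb .#.#.: next=.  (t=6,i=3, bit10=0)
  nb .#..#: next=.  (t=1,i=10, bit9=0)
  nb .#...: next=#  (t=0,i=7, bit8=1)
  nb ..###: next=.  (t=0,i=11, bit7=0)
  nb ..##.: next=#  (t=1,i=0, bit6=1)
  nb ..#.#: next=#  (t=2,i=12, bit5=1)
  nb ..#..: next=#  (t=0,i=6, bit4=1)
  nb ...##: next=.  (t=0,i=10, bit3=0)
  nb ...#.: next=#  (t=0,i=5, bit2=1)
  nb ....#: next=#  (t=0,i=4, bit1=1)
  nb .....: next=#  (t=2,i=9, bit0=1)
  bits 01010010101010001000000101110111 = 1386774903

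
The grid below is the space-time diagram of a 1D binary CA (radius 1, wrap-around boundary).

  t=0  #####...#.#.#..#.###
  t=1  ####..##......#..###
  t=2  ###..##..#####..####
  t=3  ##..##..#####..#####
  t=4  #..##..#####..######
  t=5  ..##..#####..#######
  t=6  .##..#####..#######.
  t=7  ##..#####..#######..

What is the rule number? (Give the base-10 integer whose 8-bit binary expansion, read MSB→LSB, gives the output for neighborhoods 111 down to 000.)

139

  [7] ### => #  t=0,i=0
  [6] ##. => .  t=0,i=4
  [5] #.# => .  t=0,i=9
  [4] #.. => .  t=0,i=5
  [3] .## => #  t=0,i=17
  [2] .#. => .  t=0,i=8
  [1] ..# => #  t=0,i=7
  [0] ... => #  t=0,i=6
  bits 10001011 = 139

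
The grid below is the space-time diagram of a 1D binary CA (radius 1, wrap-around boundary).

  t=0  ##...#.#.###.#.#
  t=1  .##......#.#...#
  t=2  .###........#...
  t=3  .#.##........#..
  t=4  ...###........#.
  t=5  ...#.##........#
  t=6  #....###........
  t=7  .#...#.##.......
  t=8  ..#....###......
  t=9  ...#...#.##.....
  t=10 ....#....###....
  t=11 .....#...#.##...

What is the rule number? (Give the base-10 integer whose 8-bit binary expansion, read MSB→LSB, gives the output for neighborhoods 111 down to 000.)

88

  ### -> .   bit 7 = 0  t=0,i=0
  ##. -> #   bit 6 = 1  t=0,i=1
  #.# -> .   bit 5 = 0  t=0,i=6
  #.. -> #   bit 4 = 1  t=0,i=2
  .## -> #   bit 3 = 1  t=0,i=9
  .#. -> .   bit 2 = 0  t=0,i=5
  ..# -> .   bit 1 = 0  t=0,i=4
  ... -> .   bit 0 = 0  t=0,i=3
  bits 01011000 = 88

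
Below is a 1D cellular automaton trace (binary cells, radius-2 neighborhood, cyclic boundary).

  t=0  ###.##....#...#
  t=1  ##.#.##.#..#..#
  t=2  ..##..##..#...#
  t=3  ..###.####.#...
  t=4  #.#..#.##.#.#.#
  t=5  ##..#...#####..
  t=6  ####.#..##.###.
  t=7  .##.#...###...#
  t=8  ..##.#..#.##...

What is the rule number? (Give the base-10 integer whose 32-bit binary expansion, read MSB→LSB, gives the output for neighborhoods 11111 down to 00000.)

1596241347

  nb #####: next=.  (t=5,i=10, bit31=0)
  nb ####.: next=#  (t=0,i=1, bit30=1)
  nb ###.#: next=.  (t=0,i=2, bit29=0)
  nb ###..: next=#  (t=5,i=12, bit28=1)
  nb ##.##: next=#  (t=0,i=3, bit27=1)
  nb ##.#.: next=#  (t=1,i=2, bit26=1)
  nb ##..#: next=#  (t=2,i=4, bit25=1)
  nb ##...: next=#  (t=0,i=6, bit24=1)
  nb #.###: next=.  (t=3,i=6, bit23=0)
  nb #.##.: next=.  (t=0,i=4, bit22=0)
  nb #.#.#: next=#  (t=1,i=3, bit21=1)
  nb #.#..: next=.  (t=1,i=8, bit20=0)
  nb #..##: next=.  (t=1,i=13, bit19=0)
  nb #..#.: next=#  (t=1,i=10, bit18=1)
  nb #...#: next=.  (t=0,i=12, bit17=0)
  nb #....: next=.  (t=0,i=7, bit16=0)
  nb .####: next=#  (t=0,i=0, bit15=1)
  nb .###.: next=.  (t=1,i=0, bit14=0)
  nb .##.#: next=#  (t=1,i=6, bit13=1)
  nb .##..: next=#  (t=0,i=5, bit12=1)
  nb .#.##: next=.  (t=1,i=4, bit11=0)
  nb .#.#.: next=#  (t=4,i=11, bit10=1)
  nb .#..#: next=.  (t=1,i=9, bit9=0)
  nb .#...: next=#  (t=0,i=11, bit8=1)
  nb ..###: next=#  (t=0,i=14, bit7=1)
  nb ..##.: next=#  (t=2,i=2, bit6=1)
  nb ..#.#: next=.  (t=4,i=5, bit5=0)
  nb ..#..: next=.  (t=0,i=10, bit4=0)
  nb ...##: next=.  (t=0,i=13, bit3=0)
  nb ...#.: next=.  (t=0,i=9, bit2=0)
  nb ....#: next=#  (t=0,i=8, bit1=1)
  nb .....: next=#  (t=3,i=14, bit0=1)
  bits 01011111001001001011010111000011 = 1596241347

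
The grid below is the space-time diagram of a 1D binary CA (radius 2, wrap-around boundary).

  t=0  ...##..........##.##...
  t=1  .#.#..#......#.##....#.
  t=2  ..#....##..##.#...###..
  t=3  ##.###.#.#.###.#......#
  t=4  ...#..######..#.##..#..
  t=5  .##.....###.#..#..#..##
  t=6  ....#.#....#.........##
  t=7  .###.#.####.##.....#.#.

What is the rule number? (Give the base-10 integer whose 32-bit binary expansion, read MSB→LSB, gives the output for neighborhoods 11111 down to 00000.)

3332451654

  ##### -> #   bit 31 = 1  t=4,i=8
  ####. -> #   bit 30 = 1  t=4,i=10
  ###.# -> .   bit 29 = 0  t=3,i=1
  ###.. -> .   bit 28 = 0  t=2,i=20
  ##.## -> .   bit 27 = 0  t=0,i=17
  ##.#. -> #   bit 26 = 1  t=2,i=13
  ##..# -> #   bit 25 = 1  t=2,i=9
  ##... -> .   bit 24 = 0  t=0,i=5
  #.### -> #   bit 23 = 1  t=3,i=3
  #.##. -> .   bit 22 = 0  t=0,i=18
  #.#.# -> #   bit 21 = 1  t=3,i=7
  #.#.. -> .   bit 20 = 0  t=1,i=3
  #..## -> .   bit 19 = 0  t=2,i=10
  #..#. -> .   bit 18 = 0  t=1,i=0
  #...# -> .   bit 17 = 0  t=2,i=16
  #.... -> #   bit 16 = 1  t=0,i=6
  .#### -> .   bit 15 = 0  t=4,i=7
  .###. -> .   bit 14 = 0  t=2,i=19
  .##.# -> #   bit 13 = 1  t=0,i=16
  .##.. -> .   bit 12 = 0  t=0,i=4
  .#.## -> #   bit 11 = 1  t=1,i=14
  .#.#. -> #   bit 10 = 1  t=1,i=2
  .#..# -> .   bit 9 = 0  t=1,i=4
  .#... -> #   bit 8 = 1  t=1,i=7
  ..### -> .   bit 7 = 0  t=2,i=18
  ..##. -> #   bit 6 = 1  t=0,i=3
  ..#.# -> .   bit 5 = 0  t=1,i=1
  ..#.. -> .   bit 4 = 0  t=1,i=6
  ...## -> .   bit 3 = 0  t=0,i=2
  ...#. -> #   bit 2 = 1  t=1,i=12
  ....# -> #   bit 1 = 1  t=0,i=1
  ..... -> .   bit 0 = 0  t=0,i=0
  bits 11000110101000010010110101000110 = 3332451654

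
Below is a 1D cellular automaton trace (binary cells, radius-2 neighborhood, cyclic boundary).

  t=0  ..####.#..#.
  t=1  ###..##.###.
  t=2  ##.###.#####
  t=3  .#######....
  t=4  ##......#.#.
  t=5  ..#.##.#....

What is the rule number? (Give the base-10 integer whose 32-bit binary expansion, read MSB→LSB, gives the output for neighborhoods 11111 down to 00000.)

  nb #####: next=.  (t=2,i=9, bit31=0)
  nb ####.: next=.  (t=0,i=4, bit30=0)
  nb ###.#: next=#  (t=0,i=5, bit29=1)
  nb ###..: next=.  (t=1,i=2, bit28=0)
  nb ##.##: next=#  (t=1,i=7, bit27=1)
  nb ##.#.: next=#  (t=0,i=6, bit26=1)
  nb ##..#: next=#  (t=1,i=3, bit25=1)
  nb ##...: next=#  (t=3,i=8, bit24=1)
  nb #.###: next=#  (t=1,i=0, bit23=1)
  nb #.##.: next=.  (t=4,i=0, bit22=0)
  nb #.#.#: next=.  (t=4,i=10, bit21=0)
  nb #.#..: next=.  (t=0,i=7, bit20=0)
  nb #..##: next=#  (t=1,i=4, bit19=1)
  nb #..#.: next=#  (t=0,i=9, bit18=1)
  nb #...#: next=#  (t=0,i=0, bit17=1)
  nb #....: next=.  (t=3,i=9, bit16=0)
  nb .####: next=.  (t=0,i=3, bit15=0)
  nb .###.: next=#  (t=1,i=1, bit14=1)
  nb .##.#: next=.  (t=1,i=6, bit13=0)
  nb .##..: next=.  (t=4,i=1, bit12=0)
  nb .#.##: next=.  (t=4,i=11, bit11=0)
  nb .#.#.: next=.  (t=4,i=9, bit10=0)
  nb .#..#: next=#  (t=0,i=8, bit9=1)
  nb .#...: next=.  (t=0,i=11, bit8=0)
  nb ..###: next=#  (t=0,i=2, bit7=1)
  nb ..##.: next=#  (t=1,i=5, bit6=1)
  nb ..#.#: next=.  (t=4,i=8, bit5=0)
  nb ..#..: next=#  (t=0,i=10, bit4=1)
  nb ...##: next=#  (t=0,i=1, bit3=1)
  nb ...#.: next=#  (t=4,i=7, bit2=1)
  nb ....#: next=.  (t=3,i=11, bit1=0)
  nb .....: next=#  (t=3,i=10, bit0=1)
  bits 00101111100011100100001011011101 = 797852381

797852381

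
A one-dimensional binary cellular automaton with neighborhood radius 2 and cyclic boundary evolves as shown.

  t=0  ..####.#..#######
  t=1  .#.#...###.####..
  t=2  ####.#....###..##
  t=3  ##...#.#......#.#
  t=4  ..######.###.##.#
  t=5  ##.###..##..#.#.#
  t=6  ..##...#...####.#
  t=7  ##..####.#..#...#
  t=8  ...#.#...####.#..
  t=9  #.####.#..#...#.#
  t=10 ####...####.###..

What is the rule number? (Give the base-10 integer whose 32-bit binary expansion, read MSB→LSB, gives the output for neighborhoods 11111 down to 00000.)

  #####|#  b31=1 t=0,i=12
  ####.|.  b30=0 t=0,i=4
  ###.#|.  b29=0 t=0,i=5
  ###..|.  b28=0 t=0,i=16
  ##.##|#  b27=1 t=1,i=10
  ##.#.|.  b26=0 t=0,i=6
  ##..#|.  b25=0 t=0,i=0
  ##...|#  b24=1 t=1,i=15
  #.###|#  b23=1 t=1,i=11
  #.##.|.  b22=0 t=4,i=13
  #.#.#|#  b21=1 t=5,i=14
  #.#..|#  b20=1 t=0,i=7
  #..##|#  b19=1 t=0,i=1
  #..#.|#  b18=1 t=5,i=11
  #...#|#  b17=1 t=1,i=5
  #....|#  b16=1 t=2,i=7
  .####|#  b15=1 t=0,i=3
  .###.|.  b14=0 t=1,i=8
  .##.#|#  b13=1 t=4,i=14
  .##..|.  b12=0 t=5,i=9
  .#.##|.  b11=0 t=3,i=15
  .#.#.|#  b10=1 t=1,i=2
  .#..#|#  b9=1 t=0,i=8
  .#...|.  b8=0 t=1,i=4
  ..###|.  b7=0 t=0,i=2
  ..##.|.  b6=0 t=5,i=8
  ..#.#|#  b5=1 t=1,i=1
  ..#..|#  b4=1 t=6,i=7
  ...##|.  b3=0 t=1,i=6
  ...#.|#  b2=1 t=1,i=0
  ....#|.  b1=0 t=2,i=8
  .....|#  b0=1 t=3,i=10
  bits 10001001101111111010011000110101 = 2311038517

2311038517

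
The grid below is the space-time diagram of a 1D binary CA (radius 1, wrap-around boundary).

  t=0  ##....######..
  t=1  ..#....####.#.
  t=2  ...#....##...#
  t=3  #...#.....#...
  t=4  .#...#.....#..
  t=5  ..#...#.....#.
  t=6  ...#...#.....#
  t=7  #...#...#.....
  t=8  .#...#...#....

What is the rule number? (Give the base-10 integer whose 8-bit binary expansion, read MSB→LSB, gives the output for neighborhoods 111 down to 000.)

144

  ### -> #   bit 7 = 1  t=0,i=7
  ##. -> .   bit 6 = 0  t=0,i=1
  #.# -> .   bit 5 = 0  t=1,i=11
  #.. -> #   bit 4 = 1  t=0,i=2
  .## -> .   bit 3 = 0  t=0,i=0
  .#. -> .   bit 2 = 0  t=1,i=2
  ..# -> .   bit 1 = 0  t=0,i=5
  ... -> .   bit 0 = 0  t=0,i=3
  bits 10010000 = 144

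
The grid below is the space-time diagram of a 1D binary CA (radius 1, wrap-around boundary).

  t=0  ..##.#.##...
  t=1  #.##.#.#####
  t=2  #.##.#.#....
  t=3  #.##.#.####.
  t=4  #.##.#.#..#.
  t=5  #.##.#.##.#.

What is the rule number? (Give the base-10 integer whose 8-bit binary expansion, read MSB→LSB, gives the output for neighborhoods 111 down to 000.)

93

  ### -> .   bit 7 = 0  t=1,i=8
  ##. -> #   bit 6 = 1  t=0,i=3
  #.# -> .   bit 5 = 0  t=0,i=4
  #.. -> #   bit 4 = 1  t=0,i=9
  .## -> #   bit 3 = 1  t=0,i=2
  .#. -> #   bit 2 = 1  t=0,i=5
  ..# -> .   bit 1 = 0  t=0,i=1
  ... -> #   bit 0 = 1  t=0,i=0
  bits 01011101 = 93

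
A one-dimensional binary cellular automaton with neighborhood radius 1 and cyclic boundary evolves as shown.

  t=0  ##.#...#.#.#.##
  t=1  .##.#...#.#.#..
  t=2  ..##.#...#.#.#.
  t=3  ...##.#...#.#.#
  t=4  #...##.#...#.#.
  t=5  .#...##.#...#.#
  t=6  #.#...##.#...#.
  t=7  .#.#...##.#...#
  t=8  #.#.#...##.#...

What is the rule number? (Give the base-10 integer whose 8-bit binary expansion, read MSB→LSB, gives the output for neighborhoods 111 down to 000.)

  nb ###: next=.  (t=0,i=0, bit7=0)
  nb ##.: next=#  (t=0,i=1, bit6=1)
  nb #.#: next=#  (t=0,i=2, bit5=1)
  nb #..: next=#  (t=0,i=4, bit4=1)
  nb .##: next=.  (t=0,i=13, bit3=0)
  nb .#.: next=.  (t=0,i=3, bit2=0)
  nb ..#: next=.  (t=0,i=6, bit1=0)
  nb ...: next=.  (t=0,i=5, bit0=0)
  bits 01110000 = 112

112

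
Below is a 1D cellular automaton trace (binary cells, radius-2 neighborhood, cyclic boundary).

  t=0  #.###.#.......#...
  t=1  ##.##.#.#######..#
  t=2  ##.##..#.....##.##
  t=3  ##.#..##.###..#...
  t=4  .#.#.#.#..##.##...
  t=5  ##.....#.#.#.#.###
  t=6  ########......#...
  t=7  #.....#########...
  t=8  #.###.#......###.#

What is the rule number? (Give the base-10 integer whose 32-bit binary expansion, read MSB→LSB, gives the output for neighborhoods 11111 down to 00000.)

1901947063

  nb #####: next=.  (t=1,i=10, bit31=0)
  nb ####.: next=#  (t=1,i=13, bit30=1)
  nb ###.#: next=#  (t=0,i=4, bit29=1)
  nb ###..: next=#  (t=1,i=14, bit28=1)
  nb ##.##: next=.  (t=1,i=2, bit27=0)
  nb ##.#.: next=.  (t=0,i=5, bit26=0)
  nb ##..#: next=.  (t=1,i=15, bit25=0)
  nb ##...: next=#  (t=4,i=15, bit24=1)
  nb #.###: next=.  (t=0,i=2, bit23=0)
  nb #.##.: next=#  (t=1,i=3, bit22=1)
  nb #.#.#: next=.  (t=1,i=6, bit21=0)
  nb #.#..: next=#  (t=0,i=6, bit20=1)
  nb #..##: next=#  (t=1,i=16, bit19=1)
  nb #..#.: next=#  (t=2,i=6, bit18=1)
  nb #...#: next=.  (t=0,i=16, bit17=0)
  nb #....: next=#  (t=0,i=8, bit16=1)
  nb .####: next=.  (t=1,i=9, bit15=0)
  nb .###.: next=#  (t=0,i=3, bit14=1)
  nb .##.#: next=#  (t=1,i=4, bit13=1)
  nb .##..: next=.  (t=2,i=4, bit12=0)
  nb .#.##: next=#  (t=0,i=1, bit11=1)
  nb .#.#.: next=.  (t=4,i=2, bit10=0)
  nb .#..#: next=.  (t=3,i=4, bit9=0)
  nb .#...: next=.  (t=0,i=7, bit8=0)
  nb ..###: next=#  (t=1,i=17, bit7=1)
  nb ..##.: next=.  (t=2,i=13, bit6=0)
  nb ..#.#: next=#  (t=0,i=0, bit5=1)
  nb ..#..: next=#  (t=0,i=14, bit4=1)
  nb ...##: next=.  (t=2,i=12, bit3=0)
  nb ...#.: next=#  (t=0,i=13, bit2=1)
  nb ....#: next=#  (t=0,i=12, bit1=1)
  nb .....: next=#  (t=0,i=9, bit0=1)
  bits 01110001010111010110100010110111 = 1901947063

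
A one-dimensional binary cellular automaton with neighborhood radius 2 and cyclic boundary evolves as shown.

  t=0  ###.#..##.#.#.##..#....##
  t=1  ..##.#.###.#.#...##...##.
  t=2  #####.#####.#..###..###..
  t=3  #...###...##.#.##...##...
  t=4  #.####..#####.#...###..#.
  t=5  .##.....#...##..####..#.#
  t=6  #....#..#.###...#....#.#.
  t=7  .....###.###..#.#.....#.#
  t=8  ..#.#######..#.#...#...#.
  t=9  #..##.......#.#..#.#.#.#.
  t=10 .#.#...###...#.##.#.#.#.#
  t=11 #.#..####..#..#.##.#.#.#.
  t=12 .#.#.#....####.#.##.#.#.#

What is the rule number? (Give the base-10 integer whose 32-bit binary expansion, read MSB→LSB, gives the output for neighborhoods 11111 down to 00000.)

  ##### -> .   bit 31 = 0  t=0,i=0
  ####. -> .   bit 30 = 0  t=0,i=1
  ###.# -> #   bit 29 = 1  t=0,i=2
  ###.. -> .   bit 28 = 0  t=2,i=17
  ##.## -> #   bit 27 = 1  t=2,i=5
  ##.#. -> #   bit 26 = 1  t=0,i=3
  ##..# -> .   bit 25 = 0  t=0,i=16
  ##... -> .   bit 24 = 0  t=1,i=19
  #.### -> #   bit 23 = 1  t=1,i=7
  #.##. -> .   bit 22 = 0  t=0,i=14
  #.#.# -> .   bit 21 = 0  t=0,i=10
  #.#.. -> .   bit 20 = 0  t=0,i=4
  #..## -> .   bit 19 = 0  t=0,i=6
  #..#. -> #   bit 18 = 1  t=0,i=17
  #...# -> #   bit 17 = 1  t=1,i=0
  #.... -> .   bit 16 = 0  t=0,i=20
  .#### -> .   bit 15 = 0  t=0,i=24
  .###. -> #   bit 14 = 1  t=1,i=8
  .##.# -> #   bit 13 = 1  t=0,i=8
  .##.. -> .   bit 12 = 0  t=0,i=15
  .#.## -> #   bit 11 = 1  t=0,i=13
  .#.#. -> #   bit 10 = 1  t=0,i=11
  .#..# -> #   bit 9 = 1  t=0,i=5
  .#... -> .   bit 8 = 0  t=0,i=19
  ..### -> #   bit 7 = 1  t=0,i=23
  ..##. -> #   bit 6 = 1  t=0,i=7
  ..#.# -> .   bit 5 = 0  t=4,i=23
  ..#.. -> #   bit 4 = 1  t=0,i=18
  ...## -> #   bit 3 = 1  t=0,i=22
  ...#. -> .   bit 2 = 0  t=3,i=24
  ....# -> .   bit 1 = 0  t=0,i=21
  ..... -> #   bit 0 = 1  t=5,i=5
  bits 00101100100001100110111011011001 = 747007705

747007705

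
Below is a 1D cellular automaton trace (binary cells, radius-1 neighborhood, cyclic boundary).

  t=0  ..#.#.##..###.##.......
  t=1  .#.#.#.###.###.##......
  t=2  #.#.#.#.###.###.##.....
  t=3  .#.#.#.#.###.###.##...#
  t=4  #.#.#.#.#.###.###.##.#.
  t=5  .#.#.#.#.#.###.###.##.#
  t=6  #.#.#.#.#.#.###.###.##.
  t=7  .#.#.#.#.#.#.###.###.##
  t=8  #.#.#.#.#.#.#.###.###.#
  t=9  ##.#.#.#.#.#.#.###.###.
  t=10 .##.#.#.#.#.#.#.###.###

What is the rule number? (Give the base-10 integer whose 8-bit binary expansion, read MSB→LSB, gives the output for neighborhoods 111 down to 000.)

  [7] ### => #  t=0,i=11
  [6] ##. => #  t=0,i=7
  [5] #.# => #  t=0,i=3
  [4] #.. => #  t=0,i=8
  [3] .## => .  t=0,i=6
  [2] .#. => .  t=0,i=2
  [1] ..# => #  t=0,i=1
  [0] ... => .  t=0,i=0
  bits 11110010 = 242

242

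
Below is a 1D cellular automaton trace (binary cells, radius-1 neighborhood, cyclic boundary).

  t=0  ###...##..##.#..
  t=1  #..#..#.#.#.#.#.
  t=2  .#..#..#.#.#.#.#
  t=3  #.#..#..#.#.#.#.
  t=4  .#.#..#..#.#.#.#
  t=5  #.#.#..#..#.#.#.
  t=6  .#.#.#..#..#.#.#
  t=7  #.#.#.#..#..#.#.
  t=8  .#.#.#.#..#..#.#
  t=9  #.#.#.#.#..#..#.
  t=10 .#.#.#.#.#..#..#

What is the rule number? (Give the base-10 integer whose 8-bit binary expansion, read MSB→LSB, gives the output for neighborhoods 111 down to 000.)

  ###|.  b7=0 t=0,i=1
  ##.|.  b6=0 t=0,i=2
  #.#|#  b5=1 t=0,i=12
  #..|#  b4=1 t=0,i=3
  .##|#  b3=1 t=0,i=0
  .#.|.  b2=0 t=0,i=13
  ..#|.  b1=0 t=0,i=5
  ...|.  b0=0 t=0,i=4
  bits 00111000 = 56

56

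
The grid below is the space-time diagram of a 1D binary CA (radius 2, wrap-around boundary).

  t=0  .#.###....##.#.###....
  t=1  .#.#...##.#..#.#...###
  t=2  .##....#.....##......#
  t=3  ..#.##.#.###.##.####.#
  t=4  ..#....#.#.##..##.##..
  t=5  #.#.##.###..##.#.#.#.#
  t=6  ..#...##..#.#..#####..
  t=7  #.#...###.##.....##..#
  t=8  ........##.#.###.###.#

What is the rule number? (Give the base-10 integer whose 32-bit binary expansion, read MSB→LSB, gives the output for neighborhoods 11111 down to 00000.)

3936425075

  [31] ##### => #  t=6,i=17
  [30] ####. => #  t=3,i=18
  [29] ###.# => #  t=1,i=21
  [28] ###.. => .  t=0,i=5
  [27] ##.## => #  t=3,i=12
  [26] ##.#. => .  t=0,i=12
  [25] ##..# => #  t=4,i=13
  [24] ##... => .  t=0,i=6
  [23] #.### => #  t=0,i=3
  [22] #.##. => .  t=2,i=1
  [21] #.#.# => #  t=0,i=13
  [20] #.#.. => .  t=1,i=3
  [19] #..## => .  t=4,i=14
  [18] #..#. => .  t=1,i=12
  [17] #...# => .  t=1,i=5
  [16] #.... => #  t=0,i=7
  [15] .#### => .  t=3,i=17
  [14] .###. => .  t=0,i=4
  [13] .##.# => .  t=0,i=11
  [12] .##.. => #  t=2,i=2
  [11] .#.## => .  t=0,i=2
  [10] .#.#. => #  t=1,i=2
  [9] .#..# => .  t=1,i=11
  [8] .#... => .  t=1,i=4
  [7] ..### => .  t=1,i=19
  [6] ..##. => #  t=0,i=10
  [5] ..#.# => #  t=0,i=1
  [4] ..#.. => #  t=2,i=7
  [3] ...## => .  t=0,i=9
  [2] ...#. => .  t=0,i=0
  [1] ....# => #  t=0,i=8
  [0] ..... => #  t=0,i=20
  bits 11101010101000010001010001110011 = 3936425075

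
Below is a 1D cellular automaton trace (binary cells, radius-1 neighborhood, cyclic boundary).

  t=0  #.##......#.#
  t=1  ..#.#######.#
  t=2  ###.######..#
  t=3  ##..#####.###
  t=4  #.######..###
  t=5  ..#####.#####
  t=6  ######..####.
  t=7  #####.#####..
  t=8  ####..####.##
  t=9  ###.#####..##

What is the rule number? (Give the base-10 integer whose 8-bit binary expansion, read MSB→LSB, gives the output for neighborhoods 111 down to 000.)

  [7] ### => #  t=1,i=5
  [6] ##. => .  t=0,i=0
  [5] #.# => .  t=0,i=1
  [4] #.. => #  t=0,i=4
  [3] .## => #  t=0,i=2
  [2] .#. => #  t=0,i=10
  [1] ..# => #  t=0,i=9
  [0] ... => #  t=0,i=5
  bits 10011111 = 159

159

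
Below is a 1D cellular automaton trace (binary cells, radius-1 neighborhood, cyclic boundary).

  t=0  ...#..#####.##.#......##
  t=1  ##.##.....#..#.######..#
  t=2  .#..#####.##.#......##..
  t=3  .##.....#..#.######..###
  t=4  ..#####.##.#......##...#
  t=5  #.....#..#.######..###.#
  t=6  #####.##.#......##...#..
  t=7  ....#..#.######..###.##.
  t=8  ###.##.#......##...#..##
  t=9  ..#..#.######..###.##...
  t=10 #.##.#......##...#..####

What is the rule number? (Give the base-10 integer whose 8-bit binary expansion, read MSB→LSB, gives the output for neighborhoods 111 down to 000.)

85

  ###|.  b7=0 t=0,i=7
  ##.|#  b6=1 t=0,i=10
  #.#|.  b5=0 t=0,i=11
  #..|#  b4=1 t=0,i=0
  .##|.  b3=0 t=0,i=6
  .#.|#  b2=1 t=0,i=3
  ..#|.  b1=0 t=0,i=2
  ...|#  b0=1 t=0,i=1
  bits 01010101 = 85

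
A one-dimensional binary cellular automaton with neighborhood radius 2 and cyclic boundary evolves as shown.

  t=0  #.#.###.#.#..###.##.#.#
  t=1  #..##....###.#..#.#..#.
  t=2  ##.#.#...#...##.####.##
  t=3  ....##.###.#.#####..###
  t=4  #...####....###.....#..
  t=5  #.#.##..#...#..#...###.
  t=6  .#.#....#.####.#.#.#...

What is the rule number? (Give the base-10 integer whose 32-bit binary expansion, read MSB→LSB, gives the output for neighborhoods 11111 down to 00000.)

  [31] ##### => .  t=3,i=15
  [30] ####. => .  t=2,i=0
  [29] ###.# => .  t=0,i=6
  [28] ###.. => .  t=3,i=17
  [27] ##.## => #  t=0,i=16
  [26] ##.#. => .  t=0,i=1
  [25] ##..# => .  t=3,i=18
  [24] ##... => #  t=1,i=5
  [23] #.### => #  t=0,i=4
  [22] #.##. => .  t=0,i=17
  [21] #.#.# => .  t=0,i=2
  [20] #.#.. => #  t=0,i=10
  [19] #..## => .  t=0,i=12
  [18] #..#. => .  t=1,i=15
  [17] #...# => #  t=2,i=7
  [16] #.... => .  t=1,i=6
  [15] .#### => #  t=2,i=17
  [14] .###. => .  t=0,i=5
  [13] .##.# => #  t=0,i=0
  [12] .##.. => .  t=1,i=4
  [11] .#.## => #  t=0,i=3
  [10] .#.#. => #  t=0,i=9
  [9] .#..# => #  t=0,i=11
  [8] .#... => .  t=2,i=6
  [7] ..### => #  t=0,i=13
  [6] ..##. => #  t=1,i=3
  [5] ..#.# => #  t=1,i=16
  [4] ..#.. => #  t=2,i=9
  [3] ...## => .  t=1,i=8
  [2] ...#. => #  t=2,i=8
  [1] ....# => .  t=1,i=7
  [0] ..... => .  t=4,i=17
  bits 00001001100100101010111011110100 = 160607988

160607988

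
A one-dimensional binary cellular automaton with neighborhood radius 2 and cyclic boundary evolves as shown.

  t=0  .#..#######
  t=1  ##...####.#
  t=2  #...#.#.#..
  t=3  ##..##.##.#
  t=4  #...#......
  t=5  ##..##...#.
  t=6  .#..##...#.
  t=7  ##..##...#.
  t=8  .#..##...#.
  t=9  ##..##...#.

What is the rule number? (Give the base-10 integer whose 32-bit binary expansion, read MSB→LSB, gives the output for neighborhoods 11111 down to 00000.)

2752828794

  nb #####: next=#  (t=0,i=6, bit31=1)
  nb ####.: next=.  (t=0,i=9, bit30=0)
  nb ###.#: next=#  (t=0,i=10, bit29=1)
  nb ###..: next=.  (t=1,i=1, bit28=0)
  nb ##.##: next=.  (t=1,i=9, bit27=0)
  nb ##.#.: next=#  (t=0,i=0, bit26=1)
  nb ##..#: next=.  (t=3,i=2, bit25=0)
  nb ##...: next=.  (t=1,i=2, bit24=0)
  nb #.###: next=.  (t=1,i=10, bit23=0)
  nb #.##.: next=.  (t=3,i=7, bit22=0)
  nb #.#.#: next=.  (t=2,i=6, bit21=0)
  nb #.#..: next=#  (t=0,i=1, bit20=1)
  nb #..##: next=.  (t=0,i=3, bit19=0)
  nb #..#.: next=#  (t=2,i=10, bit18=1)
  nb #...#: next=.  (t=1,i=3, bit17=0)
  nb #....: next=.  (t=4,i=6, bit16=0)
  nb .####: next=#  (t=0,i=5, bit15=1)
  nb .###.: next=#  (t=1,i=0, bit14=1)
  nb .##.#: next=.  (t=3,i=5, bit13=0)
  nb .##..: next=#  (t=5,i=1, bit12=1)
  nb .#.##: next=.  (t=5,i=10, bit11=0)
  nb .#.#.: next=#  (t=2,i=5, bit10=1)
  nb .#..#: next=.  (t=0,i=2, bit9=0)
  nb .#...: next=#  (t=2,i=1, bit8=1)
  nb ..###: next=.  (t=0,i=4, bit7=0)
  nb ..##.: next=#  (t=3,i=4, bit6=1)
  nb ..#.#: next=#  (t=2,i=4, bit5=1)
  nb ..#..: next=#  (t=2,i=0, bit4=1)
  nb ...##: next=#  (t=1,i=4, bit3=1)
  nb ...#.: next=.  (t=2,i=3, bit2=0)
  nb ....#: next=#  (t=4,i=9, bit1=1)
  nb .....: next=.  (t=4,i=7, bit0=0)
  bits 10100100000101001101010101111010 = 2752828794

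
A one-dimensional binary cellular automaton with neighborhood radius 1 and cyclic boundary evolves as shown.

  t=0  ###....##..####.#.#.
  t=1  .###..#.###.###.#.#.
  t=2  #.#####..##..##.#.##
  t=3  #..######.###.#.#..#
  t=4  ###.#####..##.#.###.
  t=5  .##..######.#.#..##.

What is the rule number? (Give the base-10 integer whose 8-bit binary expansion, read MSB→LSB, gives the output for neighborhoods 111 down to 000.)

  [7] ### => #  t=0,i=1
  [6] ##. => #  t=0,i=2
  [5] #.# => .  t=0,i=15
  [4] #.. => #  t=0,i=3
  [3] .## => .  t=0,i=0
  [2] .#. => #  t=0,i=16
  [1] ..# => #  t=0,i=6
  [0] ... => .  t=0,i=4
  bits 11010110 = 214

214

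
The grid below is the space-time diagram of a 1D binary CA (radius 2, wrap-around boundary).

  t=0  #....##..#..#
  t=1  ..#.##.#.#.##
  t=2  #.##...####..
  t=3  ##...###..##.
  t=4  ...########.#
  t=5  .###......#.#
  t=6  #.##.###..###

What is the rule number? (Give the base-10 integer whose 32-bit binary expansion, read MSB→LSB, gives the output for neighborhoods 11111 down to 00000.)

976964857

  nb #####: next=.  (t=4,i=5, bit31=0)
  nb ####.: next=.  (t=2,i=9, bit30=0)
  nb ###.#: next=#  (t=4,i=10, bit29=1)
  nb ###..: next=#  (t=2,i=10, bit28=1)
  nb ##.##: next=#  (t=3,i=12, bit27=1)
  nb ##.#.: next=.  (t=1,i=6, bit26=0)
  nb ##..#: next=#  (t=0,i=7, bit25=1)
  nb ##...: next=.  (t=0,i=1, bit24=0)
  nb #.###: next=.  (t=5,i=1, bit23=0)
  nb #.##.: next=.  (t=1,i=4, bit22=0)
  nb #.#.#: next=#  (t=1,i=7, bit21=1)
  nb #.#..: next=#  (t=4,i=12, bit20=1)
  nb #..##: next=#  (t=0,i=11, bit19=1)
  nb #..#.: next=.  (t=0,i=8, bit18=0)
  nb #...#: next=#  (t=2,i=5, bit17=1)
  nb #....: next=#  (t=0,i=2, bit16=1)
  nb .####: next=.  (t=2,i=8, bit15=0)
  nb .###.: next=#  (t=3,i=6, bit14=1)
  nb .##.#: next=.  (t=1,i=5, bit13=0)
  nb .##..: next=.  (t=0,i=0, bit12=0)
  nb .#.##: next=#  (t=1,i=3, bit11=1)
  nb .#.#.: next=#  (t=1,i=8, bit10=1)
  nb .#..#: next=.  (t=0,i=10, bit9=0)
  nb .#...: next=.  (t=4,i=0, bit8=0)
  nb ..###: next=#  (t=2,i=7, bit7=1)
  nb ..##.: next=#  (t=0,i=5, bit6=1)
  nb ..#.#: next=#  (t=1,i=2, bit5=1)
  nb ..#..: next=#  (t=0,i=9, bit4=1)
  nb ...##: next=#  (t=0,i=4, bit3=1)
  nb ...#.: next=.  (t=5,i=9, bit2=0)
  nb ....#: next=.  (t=0,i=3, bit1=0)
  nb .....: next=#  (t=5,i=6, bit0=1)
  bits 00111010001110110100110011111001 = 976964857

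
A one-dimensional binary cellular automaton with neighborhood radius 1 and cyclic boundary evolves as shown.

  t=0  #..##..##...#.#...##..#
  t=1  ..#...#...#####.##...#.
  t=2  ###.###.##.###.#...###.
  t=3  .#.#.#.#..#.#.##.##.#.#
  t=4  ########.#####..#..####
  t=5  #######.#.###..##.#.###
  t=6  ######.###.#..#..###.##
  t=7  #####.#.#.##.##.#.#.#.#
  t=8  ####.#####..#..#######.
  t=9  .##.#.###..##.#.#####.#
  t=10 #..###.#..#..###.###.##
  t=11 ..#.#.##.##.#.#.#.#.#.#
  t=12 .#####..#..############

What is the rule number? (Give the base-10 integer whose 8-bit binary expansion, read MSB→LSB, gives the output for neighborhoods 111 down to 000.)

167

  nb ###: next=#  (t=1,i=11, bit7=1)
  nb ##.: next=.  (t=0,i=0, bit6=0)
  nb #.#: next=#  (t=0,i=13, bit5=1)
  nb #..: next=.  (t=0,i=1, bit4=0)
  nb .##: next=.  (t=0,i=3, bit3=0)
  nb .#.: next=#  (t=0,i=12, bit2=1)
  nb ..#: next=#  (t=0,i=2, bit1=1)
  nb ...: next=#  (t=0,i=10, bit0=1)
  bits 10100111 = 167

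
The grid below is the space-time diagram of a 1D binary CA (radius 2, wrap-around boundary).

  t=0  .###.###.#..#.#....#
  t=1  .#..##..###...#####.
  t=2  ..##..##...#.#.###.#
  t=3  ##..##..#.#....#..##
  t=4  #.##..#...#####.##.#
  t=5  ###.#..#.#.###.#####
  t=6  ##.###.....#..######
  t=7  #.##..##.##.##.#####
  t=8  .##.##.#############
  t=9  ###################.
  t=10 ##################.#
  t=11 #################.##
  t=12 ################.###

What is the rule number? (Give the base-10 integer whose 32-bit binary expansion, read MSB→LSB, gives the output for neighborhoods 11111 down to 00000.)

  #####|#  b31=1 t=1,i=16
  ####.|#  b30=1 t=1,i=17
  ###.#|.  b29=0 t=0,i=3
  ###..|.  b28=0 t=1,i=10
  ##.##|#  b27=1 t=0,i=4
  ##.#.|#  b26=1 t=0,i=8
  ##..#|#  b25=1 t=1,i=6
  ##...|#  b24=1 t=1,i=11
  #.###|#  b23=1 t=0,i=1
  #.##.|#  b22=1 t=4,i=2
  #.#.#|.  b21=0 t=2,i=13
  #.#..|#  b20=1 t=0,i=9
  #..##|#  b19=1 t=1,i=3
  #..#.|.  b18=0 t=0,i=11
  #...#|.  b17=0 t=1,i=12
  #....|#  b16=1 t=0,i=16
  .####|#  b15=1 t=1,i=15
  .###.|.  b14=0 t=0,i=2
  .##.#|#  b13=1 t=4,i=0
  .##..|.  b12=0 t=1,i=5
  .#.##|.  b11=0 t=0,i=0
  .#.#.|.  b10=0 t=0,i=13
  .#..#|#  b9=1 t=0,i=10
  .#...|#  b8=1 t=0,i=15
  ..###|.  b7=0 t=1,i=8
  ..##.|.  b6=0 t=1,i=4
  ..#.#|.  b5=0 t=0,i=12
  ..#..|.  b4=0 t=1,i=1
  ...##|#  b3=1 t=1,i=13
  ...#.|#  b2=1 t=0,i=18
  ....#|#  b1=1 t=0,i=17
  .....|.  b0=0 t=6,i=8
  bits 11001111110110011010001100001110 = 3487146766

3487146766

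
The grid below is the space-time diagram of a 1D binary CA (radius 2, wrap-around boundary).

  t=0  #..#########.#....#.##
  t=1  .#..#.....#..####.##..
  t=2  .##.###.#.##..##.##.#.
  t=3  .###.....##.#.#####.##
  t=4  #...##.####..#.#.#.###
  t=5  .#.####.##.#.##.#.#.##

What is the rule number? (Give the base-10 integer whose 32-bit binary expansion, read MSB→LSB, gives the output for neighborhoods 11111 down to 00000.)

  [31] ##### => .  t=0,i=5
  [30] ####. => #  t=0,i=10
  [29] ###.# => .  t=0,i=11
  [28] ###.. => .  t=0,i=0
  [27] ##.## => #  t=1,i=17
  [26] ##.#. => .  t=0,i=12
  [25] ##..# => #  t=0,i=1
  [24] ##... => #  t=1,i=20
  [23] #.### => .  t=0,i=20
  [22] #.##. => #  t=1,i=18
  [21] #.#.# => .  t=2,i=8
  [20] #.#.. => #  t=0,i=13
  [19] #..## => .  t=0,i=2
  [18] #..#. => .  t=1,i=3
  [17] #...# => .  t=1,i=21
  [16] #.... => #  t=0,i=15
  [15] .#### => #  t=0,i=4
  [14] .###. => .  t=0,i=21
  [13] .##.# => #  t=2,i=2
  [12] .##.. => .  t=1,i=19
  [11] .#.## => #  t=0,i=19
  [10] .#.#. => #  t=4,i=14
  [9] .#..# => #  t=1,i=2
  [8] .#... => #  t=0,i=14
  [7] ..### => .  t=0,i=3
  [6] ..##. => #  t=2,i=1
  [5] ..#.# => #  t=0,i=18
  [4] ..#.. => #  t=1,i=1
  [3] ...## => #  t=3,i=8
  [2] ...#. => .  t=0,i=17
  [1] ....# => #  t=0,i=16
  [0] ..... => .  t=1,i=7
  bits 01001011010100011010111101111010 = 1263644538

1263644538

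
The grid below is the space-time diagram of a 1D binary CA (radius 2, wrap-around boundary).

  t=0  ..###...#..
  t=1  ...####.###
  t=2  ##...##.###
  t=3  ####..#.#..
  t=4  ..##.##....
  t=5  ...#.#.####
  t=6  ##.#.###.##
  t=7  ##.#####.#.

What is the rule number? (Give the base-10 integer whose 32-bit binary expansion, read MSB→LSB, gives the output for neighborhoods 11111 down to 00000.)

1910991153

  #####|.  b31=0 t=2,i=10
  ####.|#  b30=1 t=1,i=5
  ###.#|#  b29=1 t=1,i=6
  ###..|#  b28=1 t=0,i=4
  ##.##|.  b27=0 t=1,i=7
  ##.#.|.  b26=0 t=6,i=2
  ##..#|.  b25=0 t=3,i=4
  ##...|#  b24=1 t=0,i=5
  #.###|#  b23=1 t=1,i=8
  #.##.|#  b22=1 t=4,i=5
  #.#.#|#  b21=1 t=5,i=5
  #.#..|.  b20=0 t=3,i=8
  #..##|.  b19=0 t=3,i=10
  #..#.|#  b18=1 t=3,i=5
  #...#|#  b17=1 t=0,i=6
  #....|#  b16=1 t=0,i=10
  .####|.  b15=0 t=1,i=4
  .###.|#  b14=1 t=0,i=3
  .##.#|#  b13=1 t=2,i=6
  .##..|.  b12=0 t=4,i=6
  .#.##|#  b11=1 t=5,i=6
  .#.#.|.  b10=0 t=3,i=7
  .#..#|.  b9=0 t=3,i=9
  .#...|#  b8=1 t=0,i=9
  ..###|.  b7=0 t=0,i=2
  ..##.|.  b6=0 t=2,i=5
  ..#.#|#  b5=1 t=3,i=6
  ..#..|#  b4=1 t=0,i=8
  ...##|.  b3=0 t=0,i=1
  ...#.|.  b2=0 t=0,i=7
  ....#|.  b1=0 t=0,i=0
  .....|#  b0=1 t=4,i=9
  bits 01110001111001110110100100110001 = 1910991153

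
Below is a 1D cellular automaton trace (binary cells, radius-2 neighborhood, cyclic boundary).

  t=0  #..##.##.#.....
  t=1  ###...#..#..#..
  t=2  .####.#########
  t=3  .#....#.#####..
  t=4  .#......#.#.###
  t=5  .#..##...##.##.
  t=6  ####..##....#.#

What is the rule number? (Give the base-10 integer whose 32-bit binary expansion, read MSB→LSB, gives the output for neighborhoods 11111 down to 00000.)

  #####|#  b31=1 t=2,i=8
  ####.|.  b30=0 t=2,i=3
  ###.#|.  b29=0 t=2,i=4
  ###..|#  b28=1 t=1,i=2
  ##.##|.  b27=0 t=0,i=5
  ##.#.|.  b26=0 t=0,i=8
  ##..#|#  b25=1 t=5,i=14
  ##...|#  b24=1 t=1,i=3
  #.###|#  b23=1 t=2,i=1
  #.##.|#  b22=1 t=0,i=6
  #.#.#|#  b21=1 t=4,i=10
  #.#..|#  b20=1 t=0,i=9
  #..##|#  b19=1 t=0,i=2
  #..#.|#  b18=1 t=1,i=8
  #...#|#  b17=1 t=1,i=4
  #....|.  b16=0 t=0,i=11
  .####|.  b15=0 t=2,i=2
  .###.|#  b14=1 t=1,i=1
  .##.#|.  b13=0 t=0,i=4
  .##..|.  b12=0 t=5,i=5
  .#.##|.  b11=0 t=3,i=7
  .#.#.|#  b10=1 t=4,i=9
  .#..#|#  b9=1 t=0,i=1
  .#...|.  b8=0 t=0,i=10
  ..###|.  b7=0 t=1,i=0
  ..##.|.  b6=0 t=0,i=3
  ..#.#|.  b5=0 t=3,i=6
  ..#..|#  b4=1 t=0,i=0
  ...##|.  b3=0 t=5,i=8
  ...#.|.  b2=0 t=0,i=14
  ....#|.  b1=0 t=0,i=13
  .....|#  b0=1 t=0,i=12
  bits 10010011111111100100011000010001 = 2482914833

2482914833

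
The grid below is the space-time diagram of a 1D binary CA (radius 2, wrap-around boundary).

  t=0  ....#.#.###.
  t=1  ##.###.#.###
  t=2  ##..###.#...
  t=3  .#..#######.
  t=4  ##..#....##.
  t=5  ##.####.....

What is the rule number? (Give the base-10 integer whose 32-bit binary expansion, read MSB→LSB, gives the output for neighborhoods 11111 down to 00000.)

1968659893

  #####|.  b31=0 t=1,i=11
  ####.|#  b30=1 t=1,i=0
  ###.#|#  b29=1 t=1,i=1
  ###..|#  b28=1 t=0,i=10
  ##.##|.  b27=0 t=1,i=2
  ##.#.|#  b26=1 t=1,i=6
  ##..#|.  b25=0 t=2,i=2
  ##...|#  b24=1 t=0,i=11
  #.###|.  b23=0 t=0,i=8
  #.##.|#  b22=1 t=4,i=0
  #.#.#|.  b21=0 t=0,i=6
  #.#..|#  b20=1 t=2,i=8
  #..##|.  b19=0 t=2,i=3
  #..#.|#  b18=1 t=3,i=0
  #...#|#  b17=1 t=2,i=10
  #....|#  b16=1 t=0,i=0
  .####|.  b15=0 t=1,i=10
  .###.|#  b14=1 t=0,i=9
  .##.#|.  b13=0 t=4,i=10
  .##..|#  b12=1 t=2,i=1
  .#.##|#  b11=1 t=0,i=7
  .#.#.|#  b10=1 t=0,i=5
  .#..#|.  b9=0 t=3,i=2
  .#...|#  b8=1 t=2,i=9
  ..###|#  b7=1 t=2,i=4
  ..##.|.  b6=0 t=2,i=0
  ..#.#|#  b5=1 t=0,i=4
  ..#..|#  b4=1 t=3,i=1
  ...##|.  b3=0 t=2,i=11
  ...#.|#  b2=1 t=0,i=3
  ....#|.  b1=0 t=0,i=2
  .....|#  b0=1 t=0,i=1
  bits 01110101010101110101110110110101 = 1968659893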